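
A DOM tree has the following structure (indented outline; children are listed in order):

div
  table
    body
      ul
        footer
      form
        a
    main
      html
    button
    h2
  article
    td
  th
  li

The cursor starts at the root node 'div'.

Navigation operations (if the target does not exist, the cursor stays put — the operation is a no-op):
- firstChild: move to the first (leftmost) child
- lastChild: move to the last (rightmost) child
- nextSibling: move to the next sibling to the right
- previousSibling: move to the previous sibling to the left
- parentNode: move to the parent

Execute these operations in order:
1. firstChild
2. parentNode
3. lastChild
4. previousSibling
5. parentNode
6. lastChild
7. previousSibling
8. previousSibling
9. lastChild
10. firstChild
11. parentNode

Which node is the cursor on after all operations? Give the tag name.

After 1 (firstChild): table
After 2 (parentNode): div
After 3 (lastChild): li
After 4 (previousSibling): th
After 5 (parentNode): div
After 6 (lastChild): li
After 7 (previousSibling): th
After 8 (previousSibling): article
After 9 (lastChild): td
After 10 (firstChild): td (no-op, stayed)
After 11 (parentNode): article

Answer: article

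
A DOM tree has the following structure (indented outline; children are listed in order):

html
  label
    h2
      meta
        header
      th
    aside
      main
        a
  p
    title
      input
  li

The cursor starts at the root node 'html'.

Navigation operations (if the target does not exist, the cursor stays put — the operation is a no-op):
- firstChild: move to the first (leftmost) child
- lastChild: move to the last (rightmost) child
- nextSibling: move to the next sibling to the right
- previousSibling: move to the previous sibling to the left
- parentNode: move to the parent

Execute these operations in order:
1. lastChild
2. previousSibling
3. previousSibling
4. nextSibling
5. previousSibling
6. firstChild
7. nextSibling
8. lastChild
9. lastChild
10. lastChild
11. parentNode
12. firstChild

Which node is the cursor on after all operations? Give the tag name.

After 1 (lastChild): li
After 2 (previousSibling): p
After 3 (previousSibling): label
After 4 (nextSibling): p
After 5 (previousSibling): label
After 6 (firstChild): h2
After 7 (nextSibling): aside
After 8 (lastChild): main
After 9 (lastChild): a
After 10 (lastChild): a (no-op, stayed)
After 11 (parentNode): main
After 12 (firstChild): a

Answer: a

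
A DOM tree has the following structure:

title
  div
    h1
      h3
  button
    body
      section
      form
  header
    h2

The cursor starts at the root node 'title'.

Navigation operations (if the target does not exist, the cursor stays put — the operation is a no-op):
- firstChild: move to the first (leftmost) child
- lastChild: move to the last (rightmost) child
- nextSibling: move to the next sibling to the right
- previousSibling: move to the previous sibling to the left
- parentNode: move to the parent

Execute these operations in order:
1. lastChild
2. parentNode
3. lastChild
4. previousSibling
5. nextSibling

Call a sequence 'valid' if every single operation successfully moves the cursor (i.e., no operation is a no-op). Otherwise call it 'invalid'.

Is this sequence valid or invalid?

Answer: valid

Derivation:
After 1 (lastChild): header
After 2 (parentNode): title
After 3 (lastChild): header
After 4 (previousSibling): button
After 5 (nextSibling): header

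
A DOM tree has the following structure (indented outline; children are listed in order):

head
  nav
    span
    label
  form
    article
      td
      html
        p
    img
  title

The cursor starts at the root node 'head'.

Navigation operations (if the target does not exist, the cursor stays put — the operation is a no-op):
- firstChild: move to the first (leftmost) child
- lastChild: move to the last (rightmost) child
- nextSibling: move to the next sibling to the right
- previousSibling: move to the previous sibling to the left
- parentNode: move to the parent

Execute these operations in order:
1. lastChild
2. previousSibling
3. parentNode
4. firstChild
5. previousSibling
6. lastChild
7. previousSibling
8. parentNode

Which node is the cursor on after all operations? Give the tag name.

After 1 (lastChild): title
After 2 (previousSibling): form
After 3 (parentNode): head
After 4 (firstChild): nav
After 5 (previousSibling): nav (no-op, stayed)
After 6 (lastChild): label
After 7 (previousSibling): span
After 8 (parentNode): nav

Answer: nav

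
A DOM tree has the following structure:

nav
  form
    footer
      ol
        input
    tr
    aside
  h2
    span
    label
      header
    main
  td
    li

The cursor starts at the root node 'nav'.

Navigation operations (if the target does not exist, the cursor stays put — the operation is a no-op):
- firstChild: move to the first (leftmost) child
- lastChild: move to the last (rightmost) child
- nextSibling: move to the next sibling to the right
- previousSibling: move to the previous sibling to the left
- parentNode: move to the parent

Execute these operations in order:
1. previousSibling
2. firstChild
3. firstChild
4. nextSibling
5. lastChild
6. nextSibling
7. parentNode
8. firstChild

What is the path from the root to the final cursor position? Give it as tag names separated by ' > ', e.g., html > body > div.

Answer: nav > form > footer

Derivation:
After 1 (previousSibling): nav (no-op, stayed)
After 2 (firstChild): form
After 3 (firstChild): footer
After 4 (nextSibling): tr
After 5 (lastChild): tr (no-op, stayed)
After 6 (nextSibling): aside
After 7 (parentNode): form
After 8 (firstChild): footer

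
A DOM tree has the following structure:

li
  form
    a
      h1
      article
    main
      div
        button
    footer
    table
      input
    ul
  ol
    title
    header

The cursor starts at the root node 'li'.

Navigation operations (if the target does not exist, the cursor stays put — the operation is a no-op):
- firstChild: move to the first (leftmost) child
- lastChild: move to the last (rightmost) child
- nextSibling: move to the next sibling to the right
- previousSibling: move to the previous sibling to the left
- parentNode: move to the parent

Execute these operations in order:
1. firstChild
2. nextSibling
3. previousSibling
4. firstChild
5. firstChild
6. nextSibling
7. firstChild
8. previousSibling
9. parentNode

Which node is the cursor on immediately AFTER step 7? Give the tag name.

After 1 (firstChild): form
After 2 (nextSibling): ol
After 3 (previousSibling): form
After 4 (firstChild): a
After 5 (firstChild): h1
After 6 (nextSibling): article
After 7 (firstChild): article (no-op, stayed)

Answer: article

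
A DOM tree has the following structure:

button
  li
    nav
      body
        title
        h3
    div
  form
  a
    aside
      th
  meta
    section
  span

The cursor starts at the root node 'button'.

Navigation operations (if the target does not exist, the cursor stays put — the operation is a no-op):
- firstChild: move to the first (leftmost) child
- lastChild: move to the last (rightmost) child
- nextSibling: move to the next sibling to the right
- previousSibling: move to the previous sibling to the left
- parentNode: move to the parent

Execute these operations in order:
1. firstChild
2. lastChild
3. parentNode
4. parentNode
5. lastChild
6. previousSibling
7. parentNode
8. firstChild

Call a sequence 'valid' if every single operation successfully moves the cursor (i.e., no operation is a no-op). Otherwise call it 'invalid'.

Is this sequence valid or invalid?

After 1 (firstChild): li
After 2 (lastChild): div
After 3 (parentNode): li
After 4 (parentNode): button
After 5 (lastChild): span
After 6 (previousSibling): meta
After 7 (parentNode): button
After 8 (firstChild): li

Answer: valid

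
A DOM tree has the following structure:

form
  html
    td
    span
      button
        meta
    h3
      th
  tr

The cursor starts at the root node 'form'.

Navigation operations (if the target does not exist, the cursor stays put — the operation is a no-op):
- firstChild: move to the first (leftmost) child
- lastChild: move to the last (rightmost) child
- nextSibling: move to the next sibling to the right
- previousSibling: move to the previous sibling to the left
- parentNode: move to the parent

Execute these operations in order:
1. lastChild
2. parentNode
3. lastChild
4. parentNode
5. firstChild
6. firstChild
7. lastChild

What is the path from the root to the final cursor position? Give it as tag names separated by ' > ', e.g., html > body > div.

After 1 (lastChild): tr
After 2 (parentNode): form
After 3 (lastChild): tr
After 4 (parentNode): form
After 5 (firstChild): html
After 6 (firstChild): td
After 7 (lastChild): td (no-op, stayed)

Answer: form > html > td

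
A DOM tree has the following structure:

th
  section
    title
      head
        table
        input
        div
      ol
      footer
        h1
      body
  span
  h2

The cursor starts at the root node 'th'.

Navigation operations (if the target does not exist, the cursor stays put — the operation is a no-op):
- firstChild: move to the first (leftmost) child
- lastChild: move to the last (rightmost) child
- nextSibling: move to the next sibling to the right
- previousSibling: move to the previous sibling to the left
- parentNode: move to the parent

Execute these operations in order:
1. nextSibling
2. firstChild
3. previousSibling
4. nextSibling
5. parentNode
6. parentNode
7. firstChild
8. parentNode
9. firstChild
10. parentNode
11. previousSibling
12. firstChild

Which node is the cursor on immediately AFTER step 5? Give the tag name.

Answer: th

Derivation:
After 1 (nextSibling): th (no-op, stayed)
After 2 (firstChild): section
After 3 (previousSibling): section (no-op, stayed)
After 4 (nextSibling): span
After 5 (parentNode): th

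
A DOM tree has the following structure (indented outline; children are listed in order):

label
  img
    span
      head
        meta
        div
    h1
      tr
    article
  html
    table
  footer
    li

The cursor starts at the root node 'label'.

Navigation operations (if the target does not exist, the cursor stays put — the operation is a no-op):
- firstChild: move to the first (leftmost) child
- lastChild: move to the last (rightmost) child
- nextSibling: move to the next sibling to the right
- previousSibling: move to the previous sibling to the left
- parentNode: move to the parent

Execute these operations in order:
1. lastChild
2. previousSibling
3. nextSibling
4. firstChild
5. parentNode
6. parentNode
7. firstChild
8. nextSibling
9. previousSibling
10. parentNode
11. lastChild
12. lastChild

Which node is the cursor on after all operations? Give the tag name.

After 1 (lastChild): footer
After 2 (previousSibling): html
After 3 (nextSibling): footer
After 4 (firstChild): li
After 5 (parentNode): footer
After 6 (parentNode): label
After 7 (firstChild): img
After 8 (nextSibling): html
After 9 (previousSibling): img
After 10 (parentNode): label
After 11 (lastChild): footer
After 12 (lastChild): li

Answer: li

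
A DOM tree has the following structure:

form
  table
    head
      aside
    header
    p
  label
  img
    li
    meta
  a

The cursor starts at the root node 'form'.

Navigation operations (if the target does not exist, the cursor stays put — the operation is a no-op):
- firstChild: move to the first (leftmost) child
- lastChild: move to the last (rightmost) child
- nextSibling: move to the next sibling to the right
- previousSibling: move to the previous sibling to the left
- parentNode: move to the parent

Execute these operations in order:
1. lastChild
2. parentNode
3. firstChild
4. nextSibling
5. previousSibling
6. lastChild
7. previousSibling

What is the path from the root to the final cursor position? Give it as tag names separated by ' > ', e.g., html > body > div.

Answer: form > table > header

Derivation:
After 1 (lastChild): a
After 2 (parentNode): form
After 3 (firstChild): table
After 4 (nextSibling): label
After 5 (previousSibling): table
After 6 (lastChild): p
After 7 (previousSibling): header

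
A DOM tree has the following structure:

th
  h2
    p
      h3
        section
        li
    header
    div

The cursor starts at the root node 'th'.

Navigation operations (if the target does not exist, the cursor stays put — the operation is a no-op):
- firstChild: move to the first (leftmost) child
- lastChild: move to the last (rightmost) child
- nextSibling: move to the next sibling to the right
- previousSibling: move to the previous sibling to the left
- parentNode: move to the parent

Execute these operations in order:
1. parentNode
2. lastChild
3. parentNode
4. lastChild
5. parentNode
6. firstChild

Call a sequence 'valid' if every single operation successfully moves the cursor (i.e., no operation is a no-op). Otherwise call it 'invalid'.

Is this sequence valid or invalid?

After 1 (parentNode): th (no-op, stayed)
After 2 (lastChild): h2
After 3 (parentNode): th
After 4 (lastChild): h2
After 5 (parentNode): th
After 6 (firstChild): h2

Answer: invalid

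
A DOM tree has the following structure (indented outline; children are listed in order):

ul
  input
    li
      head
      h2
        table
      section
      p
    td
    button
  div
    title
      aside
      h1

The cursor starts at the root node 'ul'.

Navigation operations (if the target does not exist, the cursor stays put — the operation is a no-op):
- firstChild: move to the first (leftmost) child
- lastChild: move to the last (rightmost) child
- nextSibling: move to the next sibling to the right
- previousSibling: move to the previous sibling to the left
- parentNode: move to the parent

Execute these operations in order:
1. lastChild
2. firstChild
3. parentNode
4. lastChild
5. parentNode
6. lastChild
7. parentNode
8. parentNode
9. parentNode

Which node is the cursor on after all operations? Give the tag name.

Answer: ul

Derivation:
After 1 (lastChild): div
After 2 (firstChild): title
After 3 (parentNode): div
After 4 (lastChild): title
After 5 (parentNode): div
After 6 (lastChild): title
After 7 (parentNode): div
After 8 (parentNode): ul
After 9 (parentNode): ul (no-op, stayed)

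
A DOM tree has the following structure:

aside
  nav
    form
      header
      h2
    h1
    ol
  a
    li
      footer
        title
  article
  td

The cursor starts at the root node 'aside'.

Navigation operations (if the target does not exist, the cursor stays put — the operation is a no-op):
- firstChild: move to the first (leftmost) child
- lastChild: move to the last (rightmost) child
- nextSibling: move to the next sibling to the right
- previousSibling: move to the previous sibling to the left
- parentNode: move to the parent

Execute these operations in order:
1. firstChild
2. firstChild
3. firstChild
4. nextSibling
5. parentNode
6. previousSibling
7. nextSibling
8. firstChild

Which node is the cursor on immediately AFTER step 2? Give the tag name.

Answer: form

Derivation:
After 1 (firstChild): nav
After 2 (firstChild): form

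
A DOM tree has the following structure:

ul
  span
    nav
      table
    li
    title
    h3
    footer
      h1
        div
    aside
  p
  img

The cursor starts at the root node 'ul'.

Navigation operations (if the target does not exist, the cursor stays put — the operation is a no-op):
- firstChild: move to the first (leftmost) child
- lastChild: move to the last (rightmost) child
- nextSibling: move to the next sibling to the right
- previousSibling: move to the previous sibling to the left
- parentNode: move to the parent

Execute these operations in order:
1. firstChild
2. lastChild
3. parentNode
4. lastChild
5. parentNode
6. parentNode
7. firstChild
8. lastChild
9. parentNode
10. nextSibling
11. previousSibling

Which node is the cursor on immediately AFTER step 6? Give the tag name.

Answer: ul

Derivation:
After 1 (firstChild): span
After 2 (lastChild): aside
After 3 (parentNode): span
After 4 (lastChild): aside
After 5 (parentNode): span
After 6 (parentNode): ul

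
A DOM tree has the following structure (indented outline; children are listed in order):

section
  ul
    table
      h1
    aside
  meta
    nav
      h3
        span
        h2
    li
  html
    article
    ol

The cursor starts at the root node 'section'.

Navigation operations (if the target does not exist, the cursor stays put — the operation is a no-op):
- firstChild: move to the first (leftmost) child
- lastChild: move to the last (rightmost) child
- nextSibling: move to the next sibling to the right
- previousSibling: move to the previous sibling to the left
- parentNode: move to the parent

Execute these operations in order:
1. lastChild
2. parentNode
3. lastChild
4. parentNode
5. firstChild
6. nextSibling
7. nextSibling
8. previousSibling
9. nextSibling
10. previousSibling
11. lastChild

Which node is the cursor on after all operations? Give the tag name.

After 1 (lastChild): html
After 2 (parentNode): section
After 3 (lastChild): html
After 4 (parentNode): section
After 5 (firstChild): ul
After 6 (nextSibling): meta
After 7 (nextSibling): html
After 8 (previousSibling): meta
After 9 (nextSibling): html
After 10 (previousSibling): meta
After 11 (lastChild): li

Answer: li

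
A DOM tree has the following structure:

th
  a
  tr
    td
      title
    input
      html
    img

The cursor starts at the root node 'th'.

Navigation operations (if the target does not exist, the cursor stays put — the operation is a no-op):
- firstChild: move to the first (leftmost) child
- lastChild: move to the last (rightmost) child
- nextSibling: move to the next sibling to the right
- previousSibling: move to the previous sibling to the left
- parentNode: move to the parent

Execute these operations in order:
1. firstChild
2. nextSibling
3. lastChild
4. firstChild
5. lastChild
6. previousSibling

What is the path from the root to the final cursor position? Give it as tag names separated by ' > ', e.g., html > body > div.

Answer: th > tr > input

Derivation:
After 1 (firstChild): a
After 2 (nextSibling): tr
After 3 (lastChild): img
After 4 (firstChild): img (no-op, stayed)
After 5 (lastChild): img (no-op, stayed)
After 6 (previousSibling): input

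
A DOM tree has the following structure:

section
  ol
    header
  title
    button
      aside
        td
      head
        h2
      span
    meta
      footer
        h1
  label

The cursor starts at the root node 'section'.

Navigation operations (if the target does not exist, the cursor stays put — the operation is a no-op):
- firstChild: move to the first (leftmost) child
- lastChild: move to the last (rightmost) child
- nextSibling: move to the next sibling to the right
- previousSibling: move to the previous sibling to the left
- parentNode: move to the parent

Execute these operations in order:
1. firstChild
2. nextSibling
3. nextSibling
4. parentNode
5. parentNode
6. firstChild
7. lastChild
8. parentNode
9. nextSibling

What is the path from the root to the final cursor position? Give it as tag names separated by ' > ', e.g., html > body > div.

Answer: section > title

Derivation:
After 1 (firstChild): ol
After 2 (nextSibling): title
After 3 (nextSibling): label
After 4 (parentNode): section
After 5 (parentNode): section (no-op, stayed)
After 6 (firstChild): ol
After 7 (lastChild): header
After 8 (parentNode): ol
After 9 (nextSibling): title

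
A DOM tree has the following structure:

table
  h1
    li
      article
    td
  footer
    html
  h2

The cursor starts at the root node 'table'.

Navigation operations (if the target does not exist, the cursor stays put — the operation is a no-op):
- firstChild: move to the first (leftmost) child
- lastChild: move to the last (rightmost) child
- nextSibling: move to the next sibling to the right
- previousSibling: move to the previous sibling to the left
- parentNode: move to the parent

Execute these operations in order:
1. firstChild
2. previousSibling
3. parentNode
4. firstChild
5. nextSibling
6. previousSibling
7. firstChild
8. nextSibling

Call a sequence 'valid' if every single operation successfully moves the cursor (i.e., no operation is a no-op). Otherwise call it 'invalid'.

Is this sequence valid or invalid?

Answer: invalid

Derivation:
After 1 (firstChild): h1
After 2 (previousSibling): h1 (no-op, stayed)
After 3 (parentNode): table
After 4 (firstChild): h1
After 5 (nextSibling): footer
After 6 (previousSibling): h1
After 7 (firstChild): li
After 8 (nextSibling): td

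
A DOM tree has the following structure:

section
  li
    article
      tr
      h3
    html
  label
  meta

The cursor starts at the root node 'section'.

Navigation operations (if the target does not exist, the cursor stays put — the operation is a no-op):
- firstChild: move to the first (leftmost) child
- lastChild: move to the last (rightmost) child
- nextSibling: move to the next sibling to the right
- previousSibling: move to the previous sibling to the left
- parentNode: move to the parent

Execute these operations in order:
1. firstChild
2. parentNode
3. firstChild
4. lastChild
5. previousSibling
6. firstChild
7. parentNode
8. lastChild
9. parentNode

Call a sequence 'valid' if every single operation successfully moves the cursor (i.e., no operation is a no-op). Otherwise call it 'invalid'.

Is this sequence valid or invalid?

Answer: valid

Derivation:
After 1 (firstChild): li
After 2 (parentNode): section
After 3 (firstChild): li
After 4 (lastChild): html
After 5 (previousSibling): article
After 6 (firstChild): tr
After 7 (parentNode): article
After 8 (lastChild): h3
After 9 (parentNode): article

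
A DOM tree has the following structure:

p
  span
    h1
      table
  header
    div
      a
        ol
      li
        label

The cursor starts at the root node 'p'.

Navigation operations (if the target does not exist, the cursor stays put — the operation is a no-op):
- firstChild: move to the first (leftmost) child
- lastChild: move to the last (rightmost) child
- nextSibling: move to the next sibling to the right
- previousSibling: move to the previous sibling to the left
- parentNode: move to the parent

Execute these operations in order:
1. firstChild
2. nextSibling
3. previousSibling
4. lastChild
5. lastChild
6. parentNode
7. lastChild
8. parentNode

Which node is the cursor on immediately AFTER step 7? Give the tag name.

Answer: table

Derivation:
After 1 (firstChild): span
After 2 (nextSibling): header
After 3 (previousSibling): span
After 4 (lastChild): h1
After 5 (lastChild): table
After 6 (parentNode): h1
After 7 (lastChild): table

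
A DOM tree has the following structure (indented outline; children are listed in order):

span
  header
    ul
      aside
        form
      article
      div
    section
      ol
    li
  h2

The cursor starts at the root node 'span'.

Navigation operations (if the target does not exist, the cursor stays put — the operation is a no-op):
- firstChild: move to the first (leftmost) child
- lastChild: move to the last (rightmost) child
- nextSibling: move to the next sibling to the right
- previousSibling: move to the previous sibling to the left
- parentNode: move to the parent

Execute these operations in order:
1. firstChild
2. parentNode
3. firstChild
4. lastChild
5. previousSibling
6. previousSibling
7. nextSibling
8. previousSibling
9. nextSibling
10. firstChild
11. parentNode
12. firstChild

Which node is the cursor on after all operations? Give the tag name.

After 1 (firstChild): header
After 2 (parentNode): span
After 3 (firstChild): header
After 4 (lastChild): li
After 5 (previousSibling): section
After 6 (previousSibling): ul
After 7 (nextSibling): section
After 8 (previousSibling): ul
After 9 (nextSibling): section
After 10 (firstChild): ol
After 11 (parentNode): section
After 12 (firstChild): ol

Answer: ol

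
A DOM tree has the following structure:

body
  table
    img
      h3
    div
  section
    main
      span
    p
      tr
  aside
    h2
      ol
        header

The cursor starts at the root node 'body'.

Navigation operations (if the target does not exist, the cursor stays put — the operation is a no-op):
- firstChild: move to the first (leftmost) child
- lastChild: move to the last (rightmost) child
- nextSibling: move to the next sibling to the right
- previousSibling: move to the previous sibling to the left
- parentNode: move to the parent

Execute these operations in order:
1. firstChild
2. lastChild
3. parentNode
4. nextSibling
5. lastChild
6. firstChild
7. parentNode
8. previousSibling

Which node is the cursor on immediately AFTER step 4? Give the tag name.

After 1 (firstChild): table
After 2 (lastChild): div
After 3 (parentNode): table
After 4 (nextSibling): section

Answer: section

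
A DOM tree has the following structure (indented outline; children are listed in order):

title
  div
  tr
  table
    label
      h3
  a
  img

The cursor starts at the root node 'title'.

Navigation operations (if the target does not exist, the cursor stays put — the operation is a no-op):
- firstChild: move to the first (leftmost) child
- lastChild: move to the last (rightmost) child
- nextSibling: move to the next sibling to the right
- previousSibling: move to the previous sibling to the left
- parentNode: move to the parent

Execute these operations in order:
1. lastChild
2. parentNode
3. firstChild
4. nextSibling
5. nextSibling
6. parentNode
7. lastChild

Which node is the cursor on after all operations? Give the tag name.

After 1 (lastChild): img
After 2 (parentNode): title
After 3 (firstChild): div
After 4 (nextSibling): tr
After 5 (nextSibling): table
After 6 (parentNode): title
After 7 (lastChild): img

Answer: img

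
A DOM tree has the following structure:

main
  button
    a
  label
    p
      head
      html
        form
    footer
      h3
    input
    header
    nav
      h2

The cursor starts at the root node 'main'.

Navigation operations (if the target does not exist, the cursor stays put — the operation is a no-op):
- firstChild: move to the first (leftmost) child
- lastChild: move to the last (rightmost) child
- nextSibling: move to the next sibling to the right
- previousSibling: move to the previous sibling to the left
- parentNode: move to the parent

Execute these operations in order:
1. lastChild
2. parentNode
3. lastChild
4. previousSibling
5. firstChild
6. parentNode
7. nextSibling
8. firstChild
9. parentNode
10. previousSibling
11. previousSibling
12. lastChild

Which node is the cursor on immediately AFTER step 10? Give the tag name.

Answer: button

Derivation:
After 1 (lastChild): label
After 2 (parentNode): main
After 3 (lastChild): label
After 4 (previousSibling): button
After 5 (firstChild): a
After 6 (parentNode): button
After 7 (nextSibling): label
After 8 (firstChild): p
After 9 (parentNode): label
After 10 (previousSibling): button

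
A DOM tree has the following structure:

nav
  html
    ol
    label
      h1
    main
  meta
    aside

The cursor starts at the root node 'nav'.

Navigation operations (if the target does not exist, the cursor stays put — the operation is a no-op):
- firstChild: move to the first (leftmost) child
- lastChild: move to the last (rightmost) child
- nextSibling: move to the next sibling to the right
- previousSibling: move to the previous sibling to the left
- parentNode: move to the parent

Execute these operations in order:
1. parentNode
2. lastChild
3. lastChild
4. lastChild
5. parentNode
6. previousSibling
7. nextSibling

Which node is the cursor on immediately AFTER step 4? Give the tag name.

Answer: aside

Derivation:
After 1 (parentNode): nav (no-op, stayed)
After 2 (lastChild): meta
After 3 (lastChild): aside
After 4 (lastChild): aside (no-op, stayed)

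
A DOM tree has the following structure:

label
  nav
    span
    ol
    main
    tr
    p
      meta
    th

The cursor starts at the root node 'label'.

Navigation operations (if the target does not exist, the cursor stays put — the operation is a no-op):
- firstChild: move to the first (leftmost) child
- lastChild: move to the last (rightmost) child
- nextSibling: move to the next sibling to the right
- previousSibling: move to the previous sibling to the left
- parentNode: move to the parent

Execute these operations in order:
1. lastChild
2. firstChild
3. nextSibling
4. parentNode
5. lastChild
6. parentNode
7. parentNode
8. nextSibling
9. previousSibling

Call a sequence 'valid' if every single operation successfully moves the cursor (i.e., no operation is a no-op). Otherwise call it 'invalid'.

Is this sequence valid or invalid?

After 1 (lastChild): nav
After 2 (firstChild): span
After 3 (nextSibling): ol
After 4 (parentNode): nav
After 5 (lastChild): th
After 6 (parentNode): nav
After 7 (parentNode): label
After 8 (nextSibling): label (no-op, stayed)
After 9 (previousSibling): label (no-op, stayed)

Answer: invalid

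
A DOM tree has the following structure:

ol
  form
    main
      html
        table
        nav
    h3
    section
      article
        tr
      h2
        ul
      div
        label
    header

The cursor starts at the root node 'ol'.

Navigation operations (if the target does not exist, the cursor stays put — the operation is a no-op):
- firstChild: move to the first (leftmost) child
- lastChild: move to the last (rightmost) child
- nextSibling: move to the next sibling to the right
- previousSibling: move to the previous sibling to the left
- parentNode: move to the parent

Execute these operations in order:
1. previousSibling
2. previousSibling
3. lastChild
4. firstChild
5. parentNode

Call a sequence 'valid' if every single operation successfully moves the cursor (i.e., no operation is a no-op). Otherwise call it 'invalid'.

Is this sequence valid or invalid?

Answer: invalid

Derivation:
After 1 (previousSibling): ol (no-op, stayed)
After 2 (previousSibling): ol (no-op, stayed)
After 3 (lastChild): form
After 4 (firstChild): main
After 5 (parentNode): form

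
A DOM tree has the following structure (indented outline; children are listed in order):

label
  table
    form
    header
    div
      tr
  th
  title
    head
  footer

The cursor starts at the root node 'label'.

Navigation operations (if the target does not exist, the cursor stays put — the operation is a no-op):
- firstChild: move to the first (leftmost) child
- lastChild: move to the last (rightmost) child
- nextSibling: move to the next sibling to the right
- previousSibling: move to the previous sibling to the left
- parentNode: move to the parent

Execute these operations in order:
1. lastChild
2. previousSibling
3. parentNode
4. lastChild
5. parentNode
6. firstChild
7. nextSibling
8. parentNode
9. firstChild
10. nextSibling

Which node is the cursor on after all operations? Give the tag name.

Answer: th

Derivation:
After 1 (lastChild): footer
After 2 (previousSibling): title
After 3 (parentNode): label
After 4 (lastChild): footer
After 5 (parentNode): label
After 6 (firstChild): table
After 7 (nextSibling): th
After 8 (parentNode): label
After 9 (firstChild): table
After 10 (nextSibling): th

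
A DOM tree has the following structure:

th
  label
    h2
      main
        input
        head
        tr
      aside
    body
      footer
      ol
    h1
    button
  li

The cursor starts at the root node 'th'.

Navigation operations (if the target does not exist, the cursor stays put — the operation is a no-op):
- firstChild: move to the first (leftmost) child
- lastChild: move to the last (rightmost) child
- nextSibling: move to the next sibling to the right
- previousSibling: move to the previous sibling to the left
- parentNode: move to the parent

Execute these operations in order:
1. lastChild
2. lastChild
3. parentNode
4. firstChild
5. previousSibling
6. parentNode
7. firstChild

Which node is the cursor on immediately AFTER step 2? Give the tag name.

Answer: li

Derivation:
After 1 (lastChild): li
After 2 (lastChild): li (no-op, stayed)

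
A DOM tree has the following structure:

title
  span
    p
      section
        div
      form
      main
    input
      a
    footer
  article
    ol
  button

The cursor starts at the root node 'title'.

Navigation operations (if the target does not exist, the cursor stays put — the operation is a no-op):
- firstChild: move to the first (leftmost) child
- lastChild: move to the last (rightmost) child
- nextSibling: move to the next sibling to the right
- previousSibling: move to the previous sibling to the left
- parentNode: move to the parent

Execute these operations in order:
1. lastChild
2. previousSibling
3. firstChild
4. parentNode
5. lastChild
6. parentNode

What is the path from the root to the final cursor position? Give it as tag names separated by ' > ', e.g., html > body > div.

After 1 (lastChild): button
After 2 (previousSibling): article
After 3 (firstChild): ol
After 4 (parentNode): article
After 5 (lastChild): ol
After 6 (parentNode): article

Answer: title > article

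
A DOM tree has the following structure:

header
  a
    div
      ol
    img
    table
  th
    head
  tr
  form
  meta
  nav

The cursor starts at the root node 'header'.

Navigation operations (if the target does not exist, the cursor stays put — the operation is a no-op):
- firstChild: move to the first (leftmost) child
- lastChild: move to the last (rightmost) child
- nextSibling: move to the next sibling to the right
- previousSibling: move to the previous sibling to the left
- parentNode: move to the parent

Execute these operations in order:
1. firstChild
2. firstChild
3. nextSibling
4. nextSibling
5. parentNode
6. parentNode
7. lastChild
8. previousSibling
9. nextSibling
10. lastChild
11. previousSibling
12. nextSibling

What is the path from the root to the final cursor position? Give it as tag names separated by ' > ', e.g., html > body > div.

After 1 (firstChild): a
After 2 (firstChild): div
After 3 (nextSibling): img
After 4 (nextSibling): table
After 5 (parentNode): a
After 6 (parentNode): header
After 7 (lastChild): nav
After 8 (previousSibling): meta
After 9 (nextSibling): nav
After 10 (lastChild): nav (no-op, stayed)
After 11 (previousSibling): meta
After 12 (nextSibling): nav

Answer: header > nav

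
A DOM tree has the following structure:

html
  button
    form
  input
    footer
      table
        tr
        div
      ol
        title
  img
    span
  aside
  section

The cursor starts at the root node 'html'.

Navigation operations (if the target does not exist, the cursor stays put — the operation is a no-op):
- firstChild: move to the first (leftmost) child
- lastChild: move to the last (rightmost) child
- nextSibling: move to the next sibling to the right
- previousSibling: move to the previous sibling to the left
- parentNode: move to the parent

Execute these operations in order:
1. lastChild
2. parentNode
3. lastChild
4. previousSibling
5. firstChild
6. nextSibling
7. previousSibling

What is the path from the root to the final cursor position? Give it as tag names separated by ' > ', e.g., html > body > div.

After 1 (lastChild): section
After 2 (parentNode): html
After 3 (lastChild): section
After 4 (previousSibling): aside
After 5 (firstChild): aside (no-op, stayed)
After 6 (nextSibling): section
After 7 (previousSibling): aside

Answer: html > aside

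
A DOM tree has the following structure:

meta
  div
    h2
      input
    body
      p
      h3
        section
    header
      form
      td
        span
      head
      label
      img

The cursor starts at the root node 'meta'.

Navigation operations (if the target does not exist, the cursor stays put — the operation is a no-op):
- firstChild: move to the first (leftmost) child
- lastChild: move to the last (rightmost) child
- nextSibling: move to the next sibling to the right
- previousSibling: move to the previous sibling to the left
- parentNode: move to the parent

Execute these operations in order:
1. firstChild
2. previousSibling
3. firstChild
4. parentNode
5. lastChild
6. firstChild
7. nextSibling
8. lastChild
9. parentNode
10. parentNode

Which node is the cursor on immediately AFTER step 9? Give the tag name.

Answer: td

Derivation:
After 1 (firstChild): div
After 2 (previousSibling): div (no-op, stayed)
After 3 (firstChild): h2
After 4 (parentNode): div
After 5 (lastChild): header
After 6 (firstChild): form
After 7 (nextSibling): td
After 8 (lastChild): span
After 9 (parentNode): td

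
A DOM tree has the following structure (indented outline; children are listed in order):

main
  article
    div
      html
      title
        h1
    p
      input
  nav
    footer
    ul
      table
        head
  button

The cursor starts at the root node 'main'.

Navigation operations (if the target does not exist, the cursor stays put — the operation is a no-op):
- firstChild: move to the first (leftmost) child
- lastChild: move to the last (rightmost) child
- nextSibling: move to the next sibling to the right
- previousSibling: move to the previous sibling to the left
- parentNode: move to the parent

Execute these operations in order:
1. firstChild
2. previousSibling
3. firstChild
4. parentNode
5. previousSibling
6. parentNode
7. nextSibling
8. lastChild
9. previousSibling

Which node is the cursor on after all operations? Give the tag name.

After 1 (firstChild): article
After 2 (previousSibling): article (no-op, stayed)
After 3 (firstChild): div
After 4 (parentNode): article
After 5 (previousSibling): article (no-op, stayed)
After 6 (parentNode): main
After 7 (nextSibling): main (no-op, stayed)
After 8 (lastChild): button
After 9 (previousSibling): nav

Answer: nav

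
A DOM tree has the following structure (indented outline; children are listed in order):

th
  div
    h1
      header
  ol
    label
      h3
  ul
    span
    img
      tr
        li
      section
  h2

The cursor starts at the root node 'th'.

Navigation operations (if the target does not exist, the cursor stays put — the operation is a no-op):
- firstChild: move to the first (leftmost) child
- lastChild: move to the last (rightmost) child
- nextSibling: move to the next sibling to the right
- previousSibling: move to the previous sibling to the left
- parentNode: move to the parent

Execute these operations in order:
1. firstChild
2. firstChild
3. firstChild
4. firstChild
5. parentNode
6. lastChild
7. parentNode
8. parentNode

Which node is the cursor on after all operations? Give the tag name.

After 1 (firstChild): div
After 2 (firstChild): h1
After 3 (firstChild): header
After 4 (firstChild): header (no-op, stayed)
After 5 (parentNode): h1
After 6 (lastChild): header
After 7 (parentNode): h1
After 8 (parentNode): div

Answer: div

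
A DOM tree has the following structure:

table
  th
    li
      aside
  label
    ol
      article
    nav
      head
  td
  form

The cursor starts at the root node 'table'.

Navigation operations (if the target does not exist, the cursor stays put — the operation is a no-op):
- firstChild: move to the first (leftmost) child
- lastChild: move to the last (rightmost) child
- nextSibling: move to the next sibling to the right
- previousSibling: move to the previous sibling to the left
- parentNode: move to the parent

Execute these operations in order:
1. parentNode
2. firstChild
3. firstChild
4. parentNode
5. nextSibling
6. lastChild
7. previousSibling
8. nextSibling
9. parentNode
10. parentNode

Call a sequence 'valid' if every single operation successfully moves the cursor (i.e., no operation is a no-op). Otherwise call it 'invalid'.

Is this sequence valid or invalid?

Answer: invalid

Derivation:
After 1 (parentNode): table (no-op, stayed)
After 2 (firstChild): th
After 3 (firstChild): li
After 4 (parentNode): th
After 5 (nextSibling): label
After 6 (lastChild): nav
After 7 (previousSibling): ol
After 8 (nextSibling): nav
After 9 (parentNode): label
After 10 (parentNode): table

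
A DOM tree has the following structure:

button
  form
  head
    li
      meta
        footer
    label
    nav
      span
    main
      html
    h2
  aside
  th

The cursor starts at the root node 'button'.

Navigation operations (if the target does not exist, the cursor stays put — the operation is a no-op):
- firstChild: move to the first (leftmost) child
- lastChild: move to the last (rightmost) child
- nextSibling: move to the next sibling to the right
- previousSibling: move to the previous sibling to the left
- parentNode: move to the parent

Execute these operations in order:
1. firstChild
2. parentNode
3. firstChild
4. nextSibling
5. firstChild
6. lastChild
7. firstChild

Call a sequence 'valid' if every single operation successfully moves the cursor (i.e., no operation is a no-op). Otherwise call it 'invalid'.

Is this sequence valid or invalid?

Answer: valid

Derivation:
After 1 (firstChild): form
After 2 (parentNode): button
After 3 (firstChild): form
After 4 (nextSibling): head
After 5 (firstChild): li
After 6 (lastChild): meta
After 7 (firstChild): footer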